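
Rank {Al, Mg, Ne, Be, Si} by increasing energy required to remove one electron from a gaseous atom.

Al, Mg, Si, Be, Ne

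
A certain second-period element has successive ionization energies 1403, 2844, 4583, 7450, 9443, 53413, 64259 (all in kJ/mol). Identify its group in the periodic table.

Look for the largest jump between consecutive ionization energies: IE6/IE5 ≈ 5.7, far larger than any earlier ratio.
That jump marks the point where a core electron is being removed. So the atom has 5 valence electrons.
A main-group element with 5 valence electrons is in group 15.

Group 15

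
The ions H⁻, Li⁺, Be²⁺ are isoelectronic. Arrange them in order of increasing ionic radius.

All of these have 2 electrons, so size is governed by nuclear charge alone: the more protons, the stronger the pull on the same electron cloud, and the smaller the ion.
Nuclear charges: Be²⁺ (Z=4), Li⁺ (Z=3), H⁻ (Z=1).
Smallest to largest: Be²⁺ < Li⁺ < H⁻.

Be²⁺ < Li⁺ < H⁻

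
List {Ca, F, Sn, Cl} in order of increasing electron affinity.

Ca < Sn < F < Cl

Adding an electron releases more energy for atoms nearer the top right (short of the noble gases).
These span different periods and groups, so the two trends combine.
Sn > Ca: period and group pull opposite ways; the across-period shift dominates (107 vs 2 kJ/mol).
F > Sn: both effects reinforce here, so F is clearly the higher of the two.
Cl > F: this pair runs against the simple trend — see the exception note.
Note the exception: Cl has a higher electron affinity than F, contrary to the simple trend — F's small 2p subshell makes the incoming electron feel strong e⁻–e⁻ repulsion, so Cl actually releases more energy on gaining an electron.
For reference (kJ/mol): F 328, Cl 349, Ca 2, Sn 107.
So from lowest to highest: Ca < Sn < F < Cl.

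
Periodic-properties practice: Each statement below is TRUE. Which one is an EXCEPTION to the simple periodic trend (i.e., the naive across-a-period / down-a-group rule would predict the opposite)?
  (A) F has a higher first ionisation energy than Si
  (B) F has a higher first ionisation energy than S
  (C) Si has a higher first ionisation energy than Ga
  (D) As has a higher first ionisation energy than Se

(D)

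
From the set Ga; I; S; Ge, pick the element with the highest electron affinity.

S is in period 3, group 16; Ga is in period 4, group 13; Ge is in period 4, group 14; I is in period 5, group 17.
Atoms with high Z_eff and room in the valence shell (especially the halogens) have the most exothermic electron affinities.
Neither a single period nor a single group — weigh both effects.
Ge > Ga: Ge lies to the right of Ga in period 4, so the across-period effect alone puts Ge higher.
S > Ge: both effects reinforce here, so S is clearly the higher of the two.
I > S: the two effects oppose for this pair; the across-period effect wins (295 vs 200 kJ/mol).
Approximate values (kJ/mol): S 200, Ga 29, Ge 119, I 295.
The highest electron affinity among these belongs to I.

I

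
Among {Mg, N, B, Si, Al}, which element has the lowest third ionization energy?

The third ionization energy removes an electron from the +2 ion. For each element: Mg²⁺ is the bare [Ne] core; N²⁺ still has 3 valence electrons; B²⁺ still has 1 valence electron; Si²⁺ still has 2 valence electrons; Al²⁺ still has 1 valence electron.
Core electrons are held far more tightly than valence electrons, so Mg tops the IE_3 order.
Valence configurations: N²⁺ [He]2s²2p¹, B²⁺ [He]2s¹, Si²⁺ [Ne]3s², Al²⁺ [Ne]3s¹.
The numbers (kJ/mol): Mg 7733, N 4578, B 3660, Si 3232, Al 2745.
Putting it together, IE_3: Al < Si < B < N < Mg.

Al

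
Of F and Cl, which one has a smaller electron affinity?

F is in period 2, group 17; Cl is in period 3, group 17.
Atoms with high Z_eff and room in the valence shell (especially the halogens) have the most exothermic electron affinities.
All are in group 17; the group trend (electron affinity increases up the group) applies, with the exception below.
Note the exception: Cl has a higher electron affinity than F, contrary to the simple trend — F's small 2p subshell makes the incoming electron feel strong e⁻–e⁻ repulsion, so Cl actually releases more energy on gaining an electron.
Approximate values (kJ/mol): F 328, Cl 349.
So F has the smaller electron affinity (F < Cl).

F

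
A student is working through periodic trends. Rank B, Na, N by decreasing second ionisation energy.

Na, N, B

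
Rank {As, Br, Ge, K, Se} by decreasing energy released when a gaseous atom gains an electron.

K is in period 4, group 1; Ge is in period 4, group 14; As is in period 4, group 15; Se is in period 4, group 16; Br is in period 4, group 17.
Adding an electron releases more energy for atoms nearer the top right (short of the noble gases).
All lie in period 4; the across-period trend (electron affinity increases left to right) applies, with the exception below.
Note the exception: Ge has a higher electron affinity than As, contrary to the simple trend — adding an electron to As's half-filled 4p³ is unfavourable, so Ge (4p²) has the more exothermic EA.
Tabulated electron affinity (kJ/mol): K 48, Ge 119, As 78, Se 195, Br 325.
So from highest to lowest: Br > Se > Ge > As > K.

Br > Se > Ge > As > K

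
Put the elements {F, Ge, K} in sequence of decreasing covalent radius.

K > Ge > F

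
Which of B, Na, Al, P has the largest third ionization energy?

IE_3 is the cost of taking one more electron from the +2 cation: B²⁺ still has 1 valence electron; Na²⁺ is already 1 electron into the core; Al²⁺ still has 1 valence electron; P²⁺ still has 3 valence electrons.
Pulling an electron out of a noble-gas core costs far more than removing a remaining valence electron, so Na sits at the high end of IE_3.
Valence configurations: B²⁺ [He]2s¹, Al²⁺ [Ne]3s¹, P²⁺ [Ne]3s²3p¹.
The numbers (kJ/mol): B 3660, Na 6910, Al 2745, P 2914.
Overall IE_3 order: Al < P < B < Na.

Na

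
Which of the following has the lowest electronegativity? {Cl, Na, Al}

Na

Na is in period 3, group 1; Al is in period 3, group 13; Cl is in period 3, group 17.
Electronegativity increases across a period and decreases down a group, tracking effective nuclear charge and atomic size.
All lie in period 3, so electronegativity increases left to right.
The lowest electronegativity among these belongs to Na.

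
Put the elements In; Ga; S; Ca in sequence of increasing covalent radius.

S, Ga, In, Ca

S is in period 3, group 16; Ca is in period 4, group 2; Ga is in period 4, group 13; In is in period 5, group 13.
Moving right in a period, electrons are added to the same shell under a stronger nuclear pull, so atoms get smaller; moving down, a new shell is opened and atoms get larger.
Neither a single period nor a single group — weigh both effects.
Ga > S: relative to S, both the across-period and down-group shifts push Ga's atomic radius up.
In > Ga: In sits below Ga in group 13, so the down-group effect alone puts In larger.
Ca > In: the two effects oppose for this pair; the across-period effect wins (171 vs 142 pm).
For reference (pm): S 103, Ca 171, Ga 124, In 142.
So from smallest to largest: S < Ga < In < Ca.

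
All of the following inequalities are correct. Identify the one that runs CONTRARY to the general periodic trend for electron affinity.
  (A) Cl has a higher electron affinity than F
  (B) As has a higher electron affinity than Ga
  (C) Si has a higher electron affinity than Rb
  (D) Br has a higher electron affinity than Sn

(A)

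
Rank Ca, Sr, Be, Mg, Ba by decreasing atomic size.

Be is in period 2, group 2; Mg is in period 3, group 2; Ca is in period 4, group 2; Sr is in period 5, group 2; Ba is in period 6, group 2.
Atomic radius shrinks across a period as nuclear charge pulls the same shell inward, and grows down a group as new shells are added.
All are in group 2, so atomic radius increases down the group.
So from largest to smallest: Ba > Sr > Ca > Mg > Be.

Ba > Sr > Ca > Mg > Be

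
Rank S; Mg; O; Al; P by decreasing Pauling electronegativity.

O is in period 2, group 16; Mg is in period 3, group 2; Al is in period 3, group 13; P is in period 3, group 15; S is in period 3, group 16.
Smaller atoms with higher effective nuclear charge are more electronegative.
Here both period and group differ, so the two effects have to be weighed against each other.
Al > Mg: Al lies to the right of Mg in period 3, so the across-period effect alone puts Al higher.
P > Al: P lies to the right of Al in period 3, so the across-period effect alone puts P higher.
S > P: S lies to the right of P in period 3, so the across-period effect alone puts S higher.
O > S: they share group 16; the group trend gives O the larger value.
For reference (Pauling): O 3.44, Mg 1.31, Al 1.61, P 2.19, S 2.58.
So from highest to lowest: O > S > P > Al > Mg.

O, S, P, Al, Mg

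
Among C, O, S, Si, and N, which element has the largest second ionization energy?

IE_2 is the cost of taking one more electron from the +1 cation: C⁺ still has 3 valence electrons; O⁺ still has 5 valence electrons; S⁺ still has 5 valence electrons; Si⁺ still has 3 valence electrons; N⁺ still has 4 valence electrons.
All are still removing valence electrons, so compare the +1 ions as you would atoms: IE_2 generally rises across a period (higher Z_eff) and falls down a group (larger shell), subject to the usual subshell exceptions.
Valence configurations: C⁺ [He]2s²2p¹, O⁺ [He]2s²2p³, S⁺ [Ne]3s²3p³, Si⁺ [Ne]3s²3p¹, N⁺ [He]2s²2p².
Tabulated IE_2 (kJ/mol): C 2353, O 3388, S 2252, Si 1577, N 2856.
Putting it together, IE_2: Si < S < C < N < O.

O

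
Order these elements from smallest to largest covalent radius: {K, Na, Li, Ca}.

Li, Na, Ca, K

Li is in period 2, group 1; Na is in period 3, group 1; K is in period 4, group 1; Ca is in period 4, group 2.
Across a period the added protons contract the valence shell; down a group each new principal shell makes the atom larger.
Neither a single period nor a single group — weigh both effects.
Na > Li: Na sits below Li in group 1, so the down-group effect alone puts Na larger.
Ca > Na: the two effects oppose for this pair; the down-group effect wins (171 vs 155 pm).
K > Ca: both are in period 4; the period trend gives K the larger value.
Approximate values (pm): Li 133, Na 155, K 196, Ca 171.
So from smallest to largest: Li < Na < Ca < K.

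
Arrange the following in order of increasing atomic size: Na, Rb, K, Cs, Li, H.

H < Li < Na < K < Rb < Cs

H is in period 1, group 1; Li is in period 2, group 1; Na is in period 3, group 1; K is in period 4, group 1; Rb is in period 5, group 1; Cs is in period 6, group 1.
Radius decreases left→right (rising Z_eff, same n) and increases top→bottom (higher n).
All are in group 1, so atomic radius increases down the group.
So from smallest to largest: H < Li < Na < K < Rb < Cs.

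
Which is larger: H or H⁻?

H⁻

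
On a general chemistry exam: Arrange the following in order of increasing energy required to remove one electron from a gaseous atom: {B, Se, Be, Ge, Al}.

IE₁ increases left→right with effective nuclear charge and decreases top→bottom as the valence shell moves farther out.
Neither a single period nor a single group — weigh both effects.
Ge > Al: the two effects oppose for this pair; the across-period effect wins (762 vs 578 kJ/mol).
B > Ge: period and group pull opposite ways; the down-group shift dominates (801 vs 762 kJ/mol).
Be > B: this pair runs against the simple trend — see the exception note.
Se > Be: period and group pull opposite ways; the across-period shift dominates (941 vs 900 kJ/mol).
Note the exception: Be has a higher first ionization energy than B, contrary to the simple trend — removing B's lone 2p electron is easier than breaking Be's filled 2s².
For reference (kJ/mol): Be 900, B 801, Al 578, Ge 762, Se 941.
So from lowest to highest: Al < Ge < B < Be < Se.

Al < Ge < B < Be < Se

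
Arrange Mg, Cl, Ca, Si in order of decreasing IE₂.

Cl, Si, Mg, Ca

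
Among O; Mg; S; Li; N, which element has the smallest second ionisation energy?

Consider each +1 ion: O⁺ still has 5 valence electrons; Mg⁺ still has 1 valence electron; S⁺ still has 5 valence electrons; Li⁺ is the bare [He] core; N⁺ still has 4 valence electrons.
Breaking into a closed-shell core is much more expensive than removing a leftover valence electron — Li has the largest IE_2 here.
Valence configurations: O⁺ [He]2s²2p³, Mg⁺ [Ne]3s¹, S⁺ [Ne]3s²3p³, N⁺ [He]2s²2p².
The numbers (kJ/mol): O 3388, Mg 1451, S 2252, Li 7298, N 2856.
Overall IE_2 order: Mg < S < N < O < Li.

Mg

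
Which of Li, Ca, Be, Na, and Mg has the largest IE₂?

After 1 electron has been removed, what remains? Li⁺ is the bare [He] core; Ca⁺ still has 1 valence electron; Be⁺ still has 1 valence electron; Na⁺ is the bare [Ne] core; Mg⁺ still has 1 valence electron.
Core electrons are held far more tightly than valence electrons, so Na and Li top the IE_2 order.
Valence configurations: Ca⁺ [Ar]4s¹, Be⁺ [He]2s¹, Mg⁺ [Ne]3s¹.
Tabulated IE_2 (kJ/mol): Li 7298, Ca 1145, Be 1757, Na 4562, Mg 1451.
Hence IE_2: Ca < Mg < Be < Na < Li.

Li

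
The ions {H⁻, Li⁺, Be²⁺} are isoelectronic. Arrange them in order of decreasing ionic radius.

H⁻, Li⁺, Be²⁺

All of these have 2 electrons, so size is governed by nuclear charge alone: the more protons, the stronger the pull on the same electron cloud, and the smaller the ion.
Nuclear charges: Be²⁺ (Z=4), Li⁺ (Z=3), H⁻ (Z=1).
Largest to smallest: H⁻ > Li⁺ > Be²⁺.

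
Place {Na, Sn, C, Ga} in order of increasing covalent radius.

C < Ga < Sn < Na

Radius decreases left→right (rising Z_eff, same n) and increases top→bottom (higher n).
Here both period and group differ, so the two effects have to be weighed against each other.
Ga > C: relative to C, both the across-period and down-group shifts push Ga's atomic radius up.
Sn > Ga: the two effects oppose for this pair; the down-group effect wins (140 vs 124 pm).
Na > Sn: the two effects oppose for this pair; the across-period effect wins (155 vs 140 pm).
Tabulated atomic radius (pm): C 75, Na 155, Ga 124, Sn 140.
So from smallest to largest: C < Ga < Sn < Na.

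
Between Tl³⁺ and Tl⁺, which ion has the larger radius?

Tl⁺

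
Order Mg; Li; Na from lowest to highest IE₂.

Mg < Na < Li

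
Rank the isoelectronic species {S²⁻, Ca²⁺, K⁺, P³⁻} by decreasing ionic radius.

All of these have 18 electrons, so size is governed by nuclear charge alone: the more protons, the stronger the pull on the same electron cloud, and the smaller the ion.
Nuclear charges: Ca²⁺ (Z=20), K⁺ (Z=19), S²⁻ (Z=16), P³⁻ (Z=15).
Largest to smallest: P³⁻ > S²⁻ > K⁺ > Ca²⁺.

P³⁻ > S²⁻ > K⁺ > Ca²⁺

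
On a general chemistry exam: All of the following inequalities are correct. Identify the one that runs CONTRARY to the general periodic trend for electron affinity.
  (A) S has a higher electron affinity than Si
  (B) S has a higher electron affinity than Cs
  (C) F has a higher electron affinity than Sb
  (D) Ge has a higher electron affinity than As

(D)

The general trend: electron affinity increases across a period and decreases down a group.
(A) S (period 3, group 16) vs Si (period 3, group 14): the stated order agrees with the simple trend.
(B) S (period 3, group 16) vs Cs (period 6, group 1): the stated order agrees with the simple trend.
(C) F (period 2, group 17) vs Sb (period 5, group 15): the stated order agrees with the simple trend.
(D) Ge (period 4, group 14) vs As (period 4, group 15): the stated order contradicts the simple trend.
The exception is (D): adding an electron to As's half-filled 4p³ is unfavourable, so Ge (4p²) has the more exothermic EA.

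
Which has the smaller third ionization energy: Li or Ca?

The third ionization energy removes an electron from the +2 ion. For each element: Li²⁺ is already 1 electron into the core; Ca²⁺ is the bare [Ar] core.
All of these are removing an electron from a noble-gas core or deeper; the smaller core (lower principal quantum number) is held far more tightly, and within a period the higher nuclear charge binds the same core more tightly.
Approximate IE_3 values (kJ/mol): Li 11815, Ca 4912.
Overall IE_3 order: Ca < Li.

Ca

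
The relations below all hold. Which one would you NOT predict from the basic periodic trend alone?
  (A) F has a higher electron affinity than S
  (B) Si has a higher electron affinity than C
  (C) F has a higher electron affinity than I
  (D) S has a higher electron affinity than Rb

The general trend: electron affinity increases across a period and decreases down a group.
(A) F (period 2, group 17) vs S (period 3, group 16): the stated order agrees with the simple trend.
(B) Si (period 3, group 14) vs C (period 2, group 14): the stated order contradicts the simple trend.
(C) F (period 2, group 17) vs I (period 5, group 17): the stated order agrees with the simple trend.
(D) S (period 3, group 16) vs Rb (period 5, group 1): the stated order agrees with the simple trend.
The exception is (B): Si's larger, more diffuse 3p orbitals accept an added electron slightly more readily than C's compact 2p.

(B)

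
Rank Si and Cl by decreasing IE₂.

Cl > Si

Consider each +1 ion: Si⁺ still has 3 valence electrons; Cl⁺ still has 6 valence electrons.
All are still removing valence electrons, so compare the +1 ions as you would atoms: IE_2 generally rises across a period (higher Z_eff) and falls down a group (larger shell), subject to the usual subshell exceptions.
Valence configurations: Si⁺ [Ne]3s²3p¹, Cl⁺ [Ne]3s²3p⁴.
Approximate IE_2 values (kJ/mol): Si 1577, Cl 2298.
Putting it together, IE_2: Si < Cl.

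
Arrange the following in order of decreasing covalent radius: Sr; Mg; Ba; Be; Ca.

Ba, Sr, Ca, Mg, Be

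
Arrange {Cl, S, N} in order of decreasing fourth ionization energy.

IE_4 is the cost of taking one more electron from the +3 cation: Cl³⁺ still has 4 valence electrons; S³⁺ still has 3 valence electrons; N³⁺ still has 2 valence electrons.
All are still removing valence electrons, so compare the +3 ions as you would atoms: IE_4 generally rises across a period (higher Z_eff) and falls down a group (larger shell), subject to the usual subshell exceptions.
Valence configurations: Cl³⁺ [Ne]3s²3p², S³⁺ [Ne]3s²3p¹, N³⁺ [He]2s².
The numbers (kJ/mol): Cl 5159, S 4556, N 7475.
Overall IE_4 order: S < Cl < N.

N > Cl > S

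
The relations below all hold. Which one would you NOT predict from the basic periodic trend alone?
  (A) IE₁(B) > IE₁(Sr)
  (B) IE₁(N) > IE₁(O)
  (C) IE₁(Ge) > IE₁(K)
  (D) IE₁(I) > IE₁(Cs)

The general trend: first ionisation energy increases across a period and decreases down a group.
(A) B (period 2, group 13) vs Sr (period 5, group 2): the stated order agrees with the simple trend.
(B) N (period 2, group 15) vs O (period 2, group 16): the stated order contradicts the simple trend.
(C) Ge (period 4, group 14) vs K (period 4, group 1): the stated order agrees with the simple trend.
(D) I (period 5, group 17) vs Cs (period 6, group 1): the stated order agrees with the simple trend.
The exception is (B): pairing an electron in O's 2p⁴ costs repulsion energy, so O ionizes more easily than half-filled N (2p³).

(B)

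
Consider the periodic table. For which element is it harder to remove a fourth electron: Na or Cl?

Na

IE_4 is the cost of taking one more electron from the +3 cation: Na³⁺ is already 2 electrons into the core; Cl³⁺ still has 4 valence electrons.
Pulling an electron out of a noble-gas core costs far more than removing a remaining valence electron, so Na sits at the high end of IE_4.
Tabulated IE_4 (kJ/mol): Na 9543, Cl 5159.
Hence IE_4: Cl < Na.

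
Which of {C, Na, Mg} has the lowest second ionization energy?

Mg

Consider each +1 ion: C⁺ still has 3 valence electrons; Na⁺ is the bare [Ne] core; Mg⁺ still has 1 valence electron.
Breaking into a closed-shell core is much more expensive than removing a leftover valence electron — Na has the largest IE_2 here.
Valence configurations: C⁺ [He]2s²2p¹, Mg⁺ [Ne]3s¹.
The numbers (kJ/mol): C 2353, Na 4562, Mg 1451.
Putting it together, IE_2: Mg < C < Na.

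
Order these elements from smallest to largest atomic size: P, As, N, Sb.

N < P < As < Sb

N is in period 2, group 15; P is in period 3, group 15; As is in period 4, group 15; Sb is in period 5, group 15.
Atomic radius shrinks across a period as nuclear charge pulls the same shell inward, and grows down a group as new shells are added.
All are in group 15, so atomic radius increases down the group.
So from smallest to largest: N < P < As < Sb.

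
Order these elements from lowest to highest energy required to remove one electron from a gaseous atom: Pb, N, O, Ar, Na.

N is in period 2, group 15; O is in period 2, group 16; Na is in period 3, group 1; Ar is in period 3, group 18; Pb is in period 6, group 14.
Across a period the outer electron is held more tightly (higher IE₁); down a group it sits in a higher shell, more shielded, and comes off more easily.
These span different periods and groups, so the two trends combine.
Pb > Na: period and group pull opposite ways; the across-period shift dominates (716 vs 496 kJ/mol).
O > Pb: both effects reinforce here, so O is clearly the higher of the two.
N > O: this pair runs against the simple trend — see the exception note.
Ar > N: the two effects oppose for this pair; the across-period effect wins (1521 vs 1402 kJ/mol).
Note the exception: N has a higher first ionization energy than O, contrary to the simple trend — pairing an electron in O's 2p⁴ costs repulsion energy, so O ionizes more easily than half-filled N (2p³).
Tabulated first ionization energy (kJ/mol): N 1402, O 1314, Na 496, Ar 1521, Pb 716.
So from lowest to highest: Na < Pb < O < N < Ar.

Na < Pb < O < N < Ar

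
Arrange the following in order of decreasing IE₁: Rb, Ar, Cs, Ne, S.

Ne > Ar > S > Rb > Cs

Across a period the outer electron is held more tightly (higher IE₁); down a group it sits in a higher shell, more shielded, and comes off more easily.
Neither a single period nor a single group — weigh both effects.
Rb > Cs: Rb sits above Cs in group 1, so the down-group effect alone puts Rb higher.
S > Rb: both effects reinforce here, so S is clearly the higher of the two.
Ar > S: Ar lies to the right of S in period 3, so the across-period effect alone puts Ar higher.
Ne > Ar: they share group 18; the group trend gives Ne the larger value.
For reference (kJ/mol): Ne 2081, S 1000, Ar 1521, Rb 403, Cs 376.
So from highest to lowest: Ne > Ar > S > Rb > Cs.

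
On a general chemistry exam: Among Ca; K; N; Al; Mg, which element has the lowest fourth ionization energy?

The fourth ionization energy removes an electron from the +3 ion. For each element: Ca³⁺ is already 1 electron into the core; K³⁺ is already 2 electrons into the core; N³⁺ still has 2 valence electrons; Al³⁺ is the bare [Ne] core; Mg³⁺ is already 1 electron into the core.
Usually core removal costs more than valence removal, but here the competition is close: a tightly held n=2 valence electron can cost more to remove than an n=3 core electron, so the actual values have to decide it.
Approximate IE_4 values (kJ/mol): Ca 6491, K 5877, N 7475, Al 11577, Mg 10543.
Hence IE_4: K < Ca < N < Mg < Al.

K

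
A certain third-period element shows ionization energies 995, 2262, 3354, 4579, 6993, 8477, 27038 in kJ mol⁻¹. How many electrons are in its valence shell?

6

Look for the largest jump between consecutive ionization energies: IE7/IE6 ≈ 3.2, far larger than any earlier ratio.
That jump marks the point where a core electron is being removed. So the atom has 6 valence electrons.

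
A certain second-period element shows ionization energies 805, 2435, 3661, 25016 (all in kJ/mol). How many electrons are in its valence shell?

3

Look for the largest jump between consecutive ionization energies: IE4/IE3 ≈ 6.8, far larger than any earlier ratio.
That jump marks the point where a core electron is being removed. So the atom has 3 valence electrons.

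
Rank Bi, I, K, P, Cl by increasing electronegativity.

K, Bi, P, I, Cl

P is in period 3, group 15; Cl is in period 3, group 17; K is in period 4, group 1; I is in period 5, group 17; Bi is in period 6, group 15.
EN rises left→right (higher Z_eff, smaller atoms) and falls top→bottom (larger, more shielded atoms).
These span different periods and groups, so the two trends combine.
Bi > K: period and group pull opposite ways; the across-period shift dominates (2.02 vs 0.82).
P > Bi: they share group 15; the group trend gives P the larger value.
I > P: period and group pull opposite ways; the across-period shift dominates (2.66 vs 2.19).
Cl > I: they share group 17; the group trend gives Cl the larger value.
Approximate values (Pauling): P 2.19, Cl 3.16, K 0.82, I 2.66, Bi 2.02.
So from lowest to highest: K < Bi < P < I < Cl.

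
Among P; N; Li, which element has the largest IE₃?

Consider each +2 ion: P²⁺ still has 3 valence electrons; N²⁺ still has 3 valence electrons; Li²⁺ is already 1 electron into the core.
Breaking into a closed-shell core is much more expensive than removing a leftover valence electron — Li has the largest IE_3 here.
Valence configurations: P²⁺ [Ne]3s²3p¹, N²⁺ [He]2s²2p¹.
Tabulated IE_3 (kJ/mol): P 2914, N 4578, Li 11815.
Hence IE_3: P < N < Li.

Li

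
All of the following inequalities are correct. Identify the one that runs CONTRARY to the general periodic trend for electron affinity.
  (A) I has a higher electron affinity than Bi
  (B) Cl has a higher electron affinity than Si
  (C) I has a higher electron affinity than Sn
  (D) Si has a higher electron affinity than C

(D)

The general trend: electron affinity increases across a period and decreases down a group.
(A) I (period 5, group 17) vs Bi (period 6, group 15): the stated order agrees with the simple trend.
(B) Cl (period 3, group 17) vs Si (period 3, group 14): the stated order agrees with the simple trend.
(C) I (period 5, group 17) vs Sn (period 5, group 14): the stated order agrees with the simple trend.
(D) Si (period 3, group 14) vs C (period 2, group 14): the stated order contradicts the simple trend.
The exception is (D): Si's larger, more diffuse 3p orbitals accept an added electron slightly more readily than C's compact 2p.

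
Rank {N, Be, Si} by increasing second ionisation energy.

After 1 electron has been removed, what remains? N⁺ still has 4 valence electrons; Be⁺ still has 1 valence electron; Si⁺ still has 3 valence electrons.
All are still removing valence electrons, so compare the +1 ions as you would atoms: IE_2 generally rises across a period (higher Z_eff) and falls down a group (larger shell), subject to the usual subshell exceptions.
Valence configurations: N⁺ [He]2s²2p², Be⁺ [He]2s¹, Si⁺ [Ne]3s²3p¹.
Approximate IE_2 values (kJ/mol): N 2856, Be 1757, Si 1577.
So the second ionization energies run Si < Be < N.

Si < Be < N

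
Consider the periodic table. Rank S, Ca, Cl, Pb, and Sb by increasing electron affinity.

Adding an electron releases more energy for atoms nearer the top right (short of the noble gases).
These span different periods and groups, so the two trends combine.
Pb > Ca: period and group pull opposite ways; the across-period shift dominates (35 vs 2 kJ/mol).
Sb > Pb: relative to Pb, both the across-period and down-group shifts push Sb's electron affinity up.
S > Sb: relative to Sb, both the across-period and down-group shifts push S's electron affinity up.
Cl > S: both are in period 3; the period trend gives Cl the larger value.
Tabulated electron affinity (kJ/mol): S 200, Cl 349, Ca 2, Sb 103, Pb 35.
So from lowest to highest: Ca < Pb < Sb < S < Cl.

Ca < Pb < Sb < S < Cl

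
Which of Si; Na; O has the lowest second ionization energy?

Si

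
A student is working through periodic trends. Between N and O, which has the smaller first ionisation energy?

O

N is in period 2, group 15; O is in period 2, group 16.
IE₁ increases left→right with effective nuclear charge and decreases top→bottom as the valence shell moves farther out.
All lie in period 2; the across-period trend (first ionization energy increases left to right) applies, with the exception below.
Note the exception: N has a higher first ionization energy than O, contrary to the simple trend — pairing an electron in O's 2p⁴ costs repulsion energy, so O ionizes more easily than half-filled N (2p³).
For reference (kJ/mol): N 1402, O 1314.
So O has the smaller first ionisation energy (O < N).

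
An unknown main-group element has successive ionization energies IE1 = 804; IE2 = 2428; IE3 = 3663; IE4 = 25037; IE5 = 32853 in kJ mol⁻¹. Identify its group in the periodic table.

Group 13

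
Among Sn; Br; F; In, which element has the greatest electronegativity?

F is in period 2, group 17; Br is in period 4, group 17; In is in period 5, group 13; Sn is in period 5, group 14.
Atoms toward the upper right of the periodic table pull bonding electrons most strongly.
Neither a single period nor a single group — weigh both effects.
Sn > In: both are in period 5; the period trend gives Sn the larger value.
Br > Sn: both effects reinforce here, so Br is clearly the higher of the two.
F > Br: they share group 17; the group trend gives F the larger value.
Tabulated electronegativity (Pauling): F 3.98, Br 2.96, In 1.78, Sn 1.96.
The greatest electronegativity among these belongs to F.

F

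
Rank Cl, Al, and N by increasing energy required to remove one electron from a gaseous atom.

Al < Cl < N

N is in period 2, group 15; Al is in period 3, group 13; Cl is in period 3, group 17.
Across a period the outer electron is held more tightly (higher IE₁); down a group it sits in a higher shell, more shielded, and comes off more easily.
These span different periods and groups, so the two trends combine.
Cl > Al: Cl lies to the right of Al in period 3, so the across-period effect alone puts Cl higher.
N > Cl: period and group pull opposite ways; the down-group shift dominates (1402 vs 1251 kJ/mol).
Tabulated first ionization energy (kJ/mol): N 1402, Al 578, Cl 1251.
So from lowest to highest: Al < Cl < N.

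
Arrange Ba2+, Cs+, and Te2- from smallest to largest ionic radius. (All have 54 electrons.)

All of these have 54 electrons, so size is governed by nuclear charge alone: the more protons, the stronger the pull on the same electron cloud, and the smaller the ion.
Nuclear charges: Ba2+ (Z=56), Cs+ (Z=55), Te2- (Z=52).
Smallest to largest: Ba2+ < Cs+ < Te2-.

Ba2+, Cs+, Te2-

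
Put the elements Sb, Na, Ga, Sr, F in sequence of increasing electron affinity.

F is in period 2, group 17; Na is in period 3, group 1; Ga is in period 4, group 13; Sr is in period 5, group 2; Sb is in period 5, group 15.
Adding an electron releases more energy for atoms nearer the top right (short of the noble gases).
Neither a single period nor a single group — weigh both effects.
Ga > Sr: both effects reinforce here, so Ga is clearly the higher of the two.
Na > Ga: the two effects oppose for this pair; the down-group effect wins (53 vs 29 kJ/mol).
Sb > Na: period and group pull opposite ways; the across-period shift dominates (103 vs 53 kJ/mol).
F > Sb: relative to Sb, both the across-period and down-group shifts push F's electron affinity up.
For reference (kJ/mol): F 328, Na 53, Ga 29, Sr 5, Sb 103.
So from lowest to highest: Sr < Ga < Na < Sb < F.

Sr < Ga < Na < Sb < F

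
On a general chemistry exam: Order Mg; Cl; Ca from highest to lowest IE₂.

Cl, Mg, Ca

IE_2 is the cost of taking one more electron from the +1 cation: Mg⁺ still has 1 valence electron; Cl⁺ still has 6 valence electrons; Ca⁺ still has 1 valence electron.
All are still removing valence electrons, so compare the +1 ions as you would atoms: IE_2 generally rises across a period (higher Z_eff) and falls down a group (larger shell), subject to the usual subshell exceptions.
Valence configurations: Mg⁺ [Ne]3s¹, Cl⁺ [Ne]3s²3p⁴, Ca⁺ [Ar]4s¹.
The numbers (kJ/mol): Mg 1451, Cl 2298, Ca 1145.
Hence IE_2: Ca < Mg < Cl.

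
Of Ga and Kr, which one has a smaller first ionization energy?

Ga is in period 4, group 13; Kr is in period 4, group 18.
IE₁ increases left→right with effective nuclear charge and decreases top→bottom as the valence shell moves farther out.
All lie in period 4, so first ionization energy increases left to right.
So Ga has the smaller first ionization energy (Ga < Kr).

Ga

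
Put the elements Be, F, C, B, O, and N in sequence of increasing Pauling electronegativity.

Be is in period 2, group 2; B is in period 2, group 13; C is in period 2, group 14; N is in period 2, group 15; O is in period 2, group 16; F is in period 2, group 17.
Electronegativity increases across a period and decreases down a group, tracking effective nuclear charge and atomic size.
All lie in period 2, so electronegativity increases left to right.
So from lowest to highest: Be < B < C < N < O < F.

Be < B < C < N < O < F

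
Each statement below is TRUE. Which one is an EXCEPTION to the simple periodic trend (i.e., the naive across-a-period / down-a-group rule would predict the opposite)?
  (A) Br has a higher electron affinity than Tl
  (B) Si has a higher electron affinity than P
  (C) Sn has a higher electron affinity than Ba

The general trend: electron affinity increases across a period and decreases down a group.
(A) Br (period 4, group 17) vs Tl (period 6, group 13): the stated order agrees with the simple trend.
(B) Si (period 3, group 14) vs P (period 3, group 15): the stated order contradicts the simple trend.
(C) Sn (period 5, group 14) vs Ba (period 6, group 2): the stated order agrees with the simple trend.
The exception is (B): adding an electron to P's half-filled 3p³ is unfavourable, so Si (3p²) has the more exothermic EA.

(B)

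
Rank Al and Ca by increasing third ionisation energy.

Al, Ca

IE_3 is the cost of taking one more electron from the +2 cation: Al²⁺ still has 1 valence electron; Ca²⁺ is the bare [Ar] core.
Pulling an electron out of a noble-gas core costs far more than removing a remaining valence electron, so Ca sits at the high end of IE_3.
Approximate IE_3 values (kJ/mol): Al 2745, Ca 4912.
Putting it together, IE_3: Al < Ca.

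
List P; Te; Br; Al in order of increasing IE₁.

Al, Te, P, Br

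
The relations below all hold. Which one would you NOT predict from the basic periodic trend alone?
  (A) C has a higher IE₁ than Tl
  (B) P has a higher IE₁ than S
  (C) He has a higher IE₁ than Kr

(B)

The general trend: IE₁ increases across a period and decreases down a group.
(A) C (period 2, group 14) vs Tl (period 6, group 13): the stated order agrees with the simple trend.
(B) P (period 3, group 15) vs S (period 3, group 16): the stated order contradicts the simple trend.
(C) He (period 1, group 18) vs Kr (period 4, group 18): the stated order agrees with the simple trend.
The exception is (B): S (3p⁴) ionizes more easily than half-filled P (3p³) because the paired 3p electron in S is pushed out by e⁻–e⁻ repulsion.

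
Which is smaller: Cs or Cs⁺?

Cs⁺

Forming Cs⁺ removes 1 electron from Cs. Fewer electrons for the same nuclear charge means less shielding and a higher Z_eff on the remaining electrons, and for main-group metals the entire outer shell is lost.
A cation is smaller than its parent atom: Cs⁺ < Cs.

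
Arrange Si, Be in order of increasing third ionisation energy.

Si < Be

IE_3 is the cost of taking one more electron from the +2 cation: Si²⁺ still has 2 valence electrons; Be²⁺ is the bare [He] core.
Pulling an electron out of a noble-gas core costs far more than removing a remaining valence electron, so Be sits at the high end of IE_3.
Approximate IE_3 values (kJ/mol): Si 3232, Be 14849.
So the third ionization energies run Si < Be.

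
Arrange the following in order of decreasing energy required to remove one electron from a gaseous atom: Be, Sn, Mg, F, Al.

F > Be > Mg > Sn > Al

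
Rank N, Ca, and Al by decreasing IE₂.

N, Al, Ca

After 1 electron has been removed, what remains? N⁺ still has 4 valence electrons; Ca⁺ still has 1 valence electron; Al⁺ still has 2 valence electrons.
All are still removing valence electrons, so compare the +1 ions as you would atoms: IE_2 generally rises across a period (higher Z_eff) and falls down a group (larger shell), subject to the usual subshell exceptions.
Valence configurations: N⁺ [He]2s²2p², Ca⁺ [Ar]4s¹, Al⁺ [Ne]3s².
The numbers (kJ/mol): N 2856, Ca 1145, Al 1817.
Putting it together, IE_2: Ca < Al < N.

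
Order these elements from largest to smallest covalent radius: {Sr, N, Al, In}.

Radius decreases left→right (rising Z_eff, same n) and increases top→bottom (higher n).
Here both period and group differ, so the two effects have to be weighed against each other.
Al > N: relative to N, both the across-period and down-group shifts push Al's atomic radius up.
In > Al: In sits below Al in group 13, so the down-group effect alone puts In larger.
Sr > In: Sr lies to the left of In in period 5, so the across-period effect alone puts Sr larger.
For reference (pm): N 71, Al 126, Sr 185, In 142.
So from largest to smallest: Sr > In > Al > N.

Sr > In > Al > N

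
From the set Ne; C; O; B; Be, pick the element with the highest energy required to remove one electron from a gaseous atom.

Ne

Be is in period 2, group 2; B is in period 2, group 13; C is in period 2, group 14; O is in period 2, group 16; Ne is in period 2, group 18.
IE₁ increases left→right with effective nuclear charge and decreases top→bottom as the valence shell moves farther out.
All lie in period 2; the across-period trend (first ionization energy increases left to right) applies, with the exception below.
Note the exception: Be has a higher first ionization energy than B, contrary to the simple trend — removing B's lone 2p electron is easier than breaking Be's filled 2s².
Tabulated first ionization energy (kJ/mol): Be 900, B 801, C 1086, O 1314, Ne 2081.
The highest energy required to remove one electron from a gaseous atom among these belongs to Ne.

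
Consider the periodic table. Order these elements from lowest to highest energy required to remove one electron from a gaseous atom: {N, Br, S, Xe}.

S < Br < Xe < N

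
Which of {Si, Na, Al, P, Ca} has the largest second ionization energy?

The second ionization energy removes an electron from the +1 ion. For each element: Si⁺ still has 3 valence electrons; Na⁺ is the bare [Ne] core; Al⁺ still has 2 valence electrons; P⁺ still has 4 valence electrons; Ca⁺ still has 1 valence electron.
Breaking into a closed-shell core is much more expensive than removing a leftover valence electron — Na has the largest IE_2 here.
Valence configurations: Si⁺ [Ne]3s²3p¹, Al⁺ [Ne]3s², P⁺ [Ne]3s²3p², Ca⁺ [Ar]4s¹.
Si⁺ loses a lone 3p electron whereas Al⁺ must break into a filled 3s² pair, so IE_2(Al) > IE_2(Si) even though Si has the higher nuclear charge.
Tabulated IE_2 (kJ/mol): Si 1577, Na 4562, Al 1817, P 1907, Ca 1145.
Hence IE_2: Ca < Si < Al < P < Na.

Na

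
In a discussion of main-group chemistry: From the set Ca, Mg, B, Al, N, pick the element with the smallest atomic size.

N

B is in period 2, group 13; N is in period 2, group 15; Mg is in period 3, group 2; Al is in period 3, group 13; Ca is in period 4, group 2.
Radius decreases left→right (rising Z_eff, same n) and increases top→bottom (higher n).
Neither a single period nor a single group — weigh both effects.
B > N: B lies to the left of N in period 2, so the across-period effect alone puts B larger.
Al > B: they share group 13; the group trend gives Al the larger value.
Mg > Al: both are in period 3; the period trend gives Mg the larger value.
Ca > Mg: Ca sits below Mg in group 2, so the down-group effect alone puts Ca larger.
For reference (pm): B 85, N 71, Mg 139, Al 126, Ca 171.
The smallest atomic size among these belongs to N.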